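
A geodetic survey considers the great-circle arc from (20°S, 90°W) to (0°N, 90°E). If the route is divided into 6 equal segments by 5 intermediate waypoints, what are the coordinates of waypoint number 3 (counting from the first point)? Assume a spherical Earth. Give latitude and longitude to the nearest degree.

≈ (80°S, 90°E)

From cos δ = sin φ₁ sin φ₂ + cos φ₁ cos φ₂ cos Δλ, the central angle is δ ≈ 2.793 rad (160.0°).
Interpolate at f = 3/6 with slerp weights a = sin((1−f)δ)/sin δ ≈ 2.879, b = sin(fδ)/sin δ ≈ 2.879.
p = a·p₁ + b·p₂ ≈ (0.000, 0.174, -0.985); φ = arcsin(p_z) ≈ -80.00°, λ = atan2(p_y, p_x) ≈ 90.00°.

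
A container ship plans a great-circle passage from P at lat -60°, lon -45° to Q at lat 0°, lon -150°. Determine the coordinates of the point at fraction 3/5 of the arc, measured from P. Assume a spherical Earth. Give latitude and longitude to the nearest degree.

From cos δ = sin φ₁ sin φ₂ + cos φ₁ cos φ₂ cos Δλ, the central angle is δ ≈ 1.701 rad (97.4°).
Interpolate at f = 3/5 with slerp weights a = sin((1−f)δ)/sin δ ≈ 0.634, b = sin(fδ)/sin δ ≈ 0.860.
p = a·p₁ + b·p₂ ≈ (-0.520, -0.654, -0.549); φ = arcsin(p_z) ≈ -33.32°, λ = atan2(p_y, p_x) ≈ -128.49°.

≈ lat -33°, lon -128°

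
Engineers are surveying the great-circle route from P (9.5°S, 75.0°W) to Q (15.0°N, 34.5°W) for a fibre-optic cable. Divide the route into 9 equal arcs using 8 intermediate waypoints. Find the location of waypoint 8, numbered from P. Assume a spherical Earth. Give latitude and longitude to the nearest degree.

≈ (12°N, 39°W)

Write both endpoints as unit vectors p₁, p₂ with components (cos φ cos λ, cos φ sin λ, sin φ).
The central angle between the endpoints is δ = arccos(p₁·p₂) ≈ 0.821 rad (47.0°).
Interpolate at f = 8/9 with slerp weights a = sin((1−f)δ)/sin δ ≈ 0.124, b = sin(fδ)/sin δ ≈ 0.911.
p = a·p₁ + b·p₂ ≈ (0.757, -0.617, 0.215); φ = arcsin(p_z) ≈ 12.43°, λ = atan2(p_y, p_x) ≈ -39.18°.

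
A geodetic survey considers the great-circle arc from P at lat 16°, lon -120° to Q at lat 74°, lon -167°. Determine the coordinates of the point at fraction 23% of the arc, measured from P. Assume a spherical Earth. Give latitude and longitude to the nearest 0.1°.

≈ lat 30.2°, lon -123.8°

Convert each endpoint to a unit vector on the sphere (x = cos φ cos λ, y = cos φ sin λ, z = sin φ).
The central angle between the endpoints is δ = arccos(p₁·p₂) ≈ 1.109 rad (63.5°).
Interpolate at f = 0.23 with slerp weights a = sin((1−f)δ)/sin δ ≈ 0.842, b = sin(fδ)/sin δ ≈ 0.282.
p = a·p₁ + b·p₂ ≈ (-0.480, -0.718, 0.503); φ = arcsin(p_z) ≈ 30.20°, λ = atan2(p_y, p_x) ≈ -123.77°.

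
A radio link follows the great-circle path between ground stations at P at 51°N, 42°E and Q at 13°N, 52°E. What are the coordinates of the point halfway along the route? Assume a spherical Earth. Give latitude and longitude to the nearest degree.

≈ 32°N, 48°E

The haversine formula gives a central angle δ ≈ 0.678 rad (38.9°) between the endpoints.
Interpolate at f = 1/2 with slerp weights a = sin((1−f)δ)/sin δ ≈ 0.530, b = sin(fδ)/sin δ ≈ 0.530.
p = a·p₁ + b·p₂ ≈ (0.566, 0.630, 0.531); φ = arcsin(p_z) ≈ 32.09°, λ = atan2(p_y, p_x) ≈ 48.08°.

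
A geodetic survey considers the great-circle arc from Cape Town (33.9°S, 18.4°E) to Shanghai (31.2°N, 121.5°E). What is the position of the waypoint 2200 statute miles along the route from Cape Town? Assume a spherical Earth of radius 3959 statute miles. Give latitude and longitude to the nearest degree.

≈ 18°S, 50°E

Write both endpoints as unit vectors p₁, p₂ with components (cos φ cos λ, cos φ sin λ, sin φ).
The central angle between the endpoints is δ = arccos(p₁·p₂) ≈ 2.037 rad (116.7°). The total great-circle distance is δ·R ≈ 2.037 × 3959 ≈ 8066 mi, so the target fraction is f = 2200/8066 ≈ 0.273.
Interpolate at f ≈ 0.273 with slerp weights a = sin((1−f)δ)/sin δ ≈ 1.115, b = sin(fδ)/sin δ ≈ 0.591.
p = a·p₁ + b·p₂ ≈ (0.614, 0.723, -0.316); φ = arcsin(p_z) ≈ -18.42°, λ = atan2(p_y, p_x) ≈ 49.64°.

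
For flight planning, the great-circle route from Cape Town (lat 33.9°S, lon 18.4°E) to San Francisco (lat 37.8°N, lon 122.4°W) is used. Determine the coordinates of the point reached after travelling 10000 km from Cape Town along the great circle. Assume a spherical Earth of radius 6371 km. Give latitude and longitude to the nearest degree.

≈ lat 15°N, lon 61°W

Convert each endpoint to a unit vector on the sphere (x = cos φ cos λ, y = cos φ sin λ, z = sin φ).
The central angle between the endpoints is δ = arccos(p₁·p₂) ≈ 2.587 rad (148.2°). The total great-circle distance is δ·R ≈ 2.587 × 6371 ≈ 16481 km, so the target fraction is f = 10000/16481 ≈ 0.607.
Interpolate at f ≈ 0.607 with slerp weights a = sin((1−f)δ)/sin δ ≈ 1.615, b = sin(fδ)/sin δ ≈ 1.899.
p = a·p₁ + b·p₂ ≈ (0.468, -0.844, 0.263); φ = arcsin(p_z) ≈ 15.24°, λ = atan2(p_y, p_x) ≈ -60.97°.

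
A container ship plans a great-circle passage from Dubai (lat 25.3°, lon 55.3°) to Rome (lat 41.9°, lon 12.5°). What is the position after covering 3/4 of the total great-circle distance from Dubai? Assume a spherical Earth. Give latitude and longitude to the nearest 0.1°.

≈ lat 39.3°, lon 24.8°

The haversine formula gives a central angle δ ≈ 0.677 rad (38.8°) between the endpoints.
Interpolate at f = 3/4 with slerp weights a = sin((1−f)δ)/sin δ ≈ 0.269, b = sin(fδ)/sin δ ≈ 0.776.
p = a·p₁ + b·p₂ ≈ (0.702, 0.325, 0.633); φ = arcsin(p_z) ≈ 39.29°, λ = atan2(p_y, p_x) ≈ 24.82°.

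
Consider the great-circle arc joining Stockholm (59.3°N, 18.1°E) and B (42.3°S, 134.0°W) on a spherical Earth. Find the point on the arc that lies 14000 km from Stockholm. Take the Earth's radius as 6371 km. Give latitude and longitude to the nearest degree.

≈ (16°S, 116°W)

Convert each endpoint to a unit vector on the sphere (x = cos φ cos λ, y = cos φ sin λ, z = sin φ).
The central angle between the endpoints is δ = arccos(p₁·p₂) ≈ 2.720 rad (155.8°). The total great-circle distance is δ·R ≈ 2.720 × 6371 ≈ 17329 km, so the target fraction is f = 14000/17329 ≈ 0.808.
Interpolate at f ≈ 0.808 with slerp weights a = sin((1−f)δ)/sin δ ≈ 1.219, b = sin(fδ)/sin δ ≈ 1.979.
p = a·p₁ + b·p₂ ≈ (-0.425, -0.860, -0.284); φ = arcsin(p_z) ≈ -16.47°, λ = atan2(p_y, p_x) ≈ -116.32°.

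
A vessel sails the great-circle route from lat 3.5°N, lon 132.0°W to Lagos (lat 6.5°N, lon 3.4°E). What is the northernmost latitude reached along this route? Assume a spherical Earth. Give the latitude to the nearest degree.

≈ 13°N

The great circle lies in the plane with unit normal n̂ = (p₁ × p₂)/|p₁ × p₂|.
Here n̂_z ≈ +0.974; the vertex latitude is φ_max = arccos|n̂_z| ≈ 13.1°.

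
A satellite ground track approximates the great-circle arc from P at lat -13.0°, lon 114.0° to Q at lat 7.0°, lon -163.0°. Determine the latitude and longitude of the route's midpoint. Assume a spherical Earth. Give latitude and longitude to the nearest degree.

≈ lat -4°, lon 156°

Write both endpoints as unit vectors p₁, p₂ with components (cos φ cos λ, cos φ sin λ, sin φ).
The central angle between the endpoints is δ = arccos(p₁·p₂) ≈ 1.480 rad (84.8°).
Interpolate at f = 1/2 with slerp weights a = sin((1−f)δ)/sin δ ≈ 0.677, b = sin(fδ)/sin δ ≈ 0.677.
p = a·p₁ + b·p₂ ≈ (-0.911, 0.406, -0.070); φ = arcsin(p_z) ≈ -4.00°, λ = atan2(p_y, p_x) ≈ 155.97°.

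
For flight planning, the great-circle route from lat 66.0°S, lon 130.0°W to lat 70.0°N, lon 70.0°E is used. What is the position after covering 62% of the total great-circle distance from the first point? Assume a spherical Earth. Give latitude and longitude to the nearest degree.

≈ lat 30°N, lon 168°E

Convert each endpoint to a unit vector on the sphere (x = cos φ cos λ, y = cos φ sin λ, z = sin φ).
The central angle between the endpoints is δ = arccos(p₁·p₂) ≈ 2.994 rad (171.6°).
Interpolate at f = 0.62 with slerp weights a = sin((1−f)δ)/sin δ ≈ 6.186, b = sin(fδ)/sin δ ≈ 6.538.
p = a·p₁ + b·p₂ ≈ (-0.852, 0.174, 0.493); φ = arcsin(p_z) ≈ 29.54°, λ = atan2(p_y, p_x) ≈ 168.46°.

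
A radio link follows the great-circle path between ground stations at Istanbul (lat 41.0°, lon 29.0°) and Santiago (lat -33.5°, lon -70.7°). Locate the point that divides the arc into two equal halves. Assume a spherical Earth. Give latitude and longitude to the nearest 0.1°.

The haversine formula gives a central angle δ ≈ 2.058 rad (117.9°) between the endpoints.
Interpolate at f = 1/2 with slerp weights a = sin((1−f)δ)/sin δ ≈ 0.970, b = sin(fδ)/sin δ ≈ 0.970.
p = a·p₁ + b·p₂ ≈ (0.907, -0.408, 0.101); φ = arcsin(p_z) ≈ 5.79°, λ = atan2(p_y, p_x) ≈ -24.23°.

≈ lat 5.8°, lon -24.2°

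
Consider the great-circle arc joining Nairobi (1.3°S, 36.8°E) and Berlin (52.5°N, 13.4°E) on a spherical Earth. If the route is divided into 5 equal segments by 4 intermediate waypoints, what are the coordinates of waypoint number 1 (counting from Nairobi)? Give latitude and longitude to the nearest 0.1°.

≈ 9.7°N, 33.5°E

Write both endpoints as unit vectors p₁, p₂ with components (cos φ cos λ, cos φ sin λ, sin φ).
The central angle between the endpoints is δ = arccos(p₁·p₂) ≈ 1.000 rad (57.3°).
Interpolate at f = 1/5 with slerp weights a = sin((1−f)δ)/sin δ ≈ 0.852, b = sin(fδ)/sin δ ≈ 0.236.
p = a·p₁ + b·p₂ ≈ (0.822, 0.544, 0.168); φ = arcsin(p_z) ≈ 9.67°, λ = atan2(p_y, p_x) ≈ 33.48°.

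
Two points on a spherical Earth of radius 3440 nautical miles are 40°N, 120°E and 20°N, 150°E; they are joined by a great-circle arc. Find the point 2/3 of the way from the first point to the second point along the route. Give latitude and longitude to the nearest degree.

≈ 27°N, 141°E

From cos δ = sin φ₁ sin φ₂ + cos φ₁ cos φ₂ cos Δλ, the central angle is δ ≈ 0.567 rad (32.5°).
Interpolate at f = 2/3 with slerp weights a = sin((1−f)δ)/sin δ ≈ 0.350, b = sin(fδ)/sin δ ≈ 0.687.
p = a·p₁ + b·p₂ ≈ (-0.693, 0.555, 0.460); φ = arcsin(p_z) ≈ 27.38°, λ = atan2(p_y, p_x) ≈ 141.32°.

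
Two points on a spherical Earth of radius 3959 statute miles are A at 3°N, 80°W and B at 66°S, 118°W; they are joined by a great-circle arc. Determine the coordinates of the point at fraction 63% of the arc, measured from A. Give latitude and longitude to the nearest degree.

≈ 42°S, 95°W

From cos δ = sin φ₁ sin φ₂ + cos φ₁ cos φ₂ cos Δλ, the central angle is δ ≈ 1.295 rad (74.2°).
Interpolate at f = 0.63 with slerp weights a = sin((1−f)δ)/sin δ ≈ 0.479, b = sin(fδ)/sin δ ≈ 0.757.
p = a·p₁ + b·p₂ ≈ (-0.061, -0.743, -0.666); φ = arcsin(p_z) ≈ -41.79°, λ = atan2(p_y, p_x) ≈ -94.73°.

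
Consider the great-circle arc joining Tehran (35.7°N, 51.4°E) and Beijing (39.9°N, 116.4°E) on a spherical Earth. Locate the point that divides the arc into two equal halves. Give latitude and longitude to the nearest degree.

The haversine formula gives a central angle δ ≈ 0.879 rad (50.4°) between the endpoints.
Interpolate at f = 1/2 with slerp weights a = sin((1−f)δ)/sin δ ≈ 0.553, b = sin(fδ)/sin δ ≈ 0.553.
p = a·p₁ + b·p₂ ≈ (0.091, 0.730, 0.677); φ = arcsin(p_z) ≈ 42.60°, λ = atan2(p_y, p_x) ≈ 82.86°.

≈ 43°N, 83°E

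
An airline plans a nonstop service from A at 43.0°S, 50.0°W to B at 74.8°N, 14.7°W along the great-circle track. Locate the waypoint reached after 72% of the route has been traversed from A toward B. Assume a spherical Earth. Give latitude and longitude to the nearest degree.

≈ 43°N, 36°W

Write both endpoints as unit vectors p₁, p₂ with components (cos φ cos λ, cos φ sin λ, sin φ).
The central angle between the endpoints is δ = arccos(p₁·p₂) ≈ 2.096 rad (120.1°).
Interpolate at f = 0.72 with slerp weights a = sin((1−f)δ)/sin δ ≈ 0.640, b = sin(fδ)/sin δ ≈ 1.154.
p = a·p₁ + b·p₂ ≈ (0.594, -0.435, 0.677); φ = arcsin(p_z) ≈ 42.59°, λ = atan2(p_y, p_x) ≈ -36.26°.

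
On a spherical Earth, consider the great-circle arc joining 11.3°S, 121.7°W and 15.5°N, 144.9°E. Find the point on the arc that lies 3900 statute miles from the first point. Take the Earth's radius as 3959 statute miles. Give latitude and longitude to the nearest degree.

≈ 6°N, 176°W

From cos δ = sin φ₁ sin φ₂ + cos φ₁ cos φ₂ cos Δλ, the central angle is δ ≈ 1.679 rad (96.2°). The total great-circle distance is δ·R ≈ 1.679 × 3959 ≈ 6649 mi, so the target fraction is f = 3900/6649 ≈ 0.587.
Interpolate at f ≈ 0.587 with slerp weights a = sin((1−f)δ)/sin δ ≈ 0.644, b = sin(fδ)/sin δ ≈ 0.838.
p = a·p₁ + b·p₂ ≈ (-0.993, -0.073, 0.098); φ = arcsin(p_z) ≈ 5.62°, λ = atan2(p_y, p_x) ≈ -175.82°.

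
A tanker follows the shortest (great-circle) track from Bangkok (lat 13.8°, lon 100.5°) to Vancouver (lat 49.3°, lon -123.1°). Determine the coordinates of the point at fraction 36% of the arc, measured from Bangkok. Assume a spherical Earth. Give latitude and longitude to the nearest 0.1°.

≈ lat 45.9°, lon 125.1°

From cos δ = sin φ₁ sin φ₂ + cos φ₁ cos φ₂ cos Δλ, the central angle is δ ≈ 1.852 rad (106.1°).
Interpolate at f = 0.36 with slerp weights a = sin((1−f)δ)/sin δ ≈ 0.965, b = sin(fδ)/sin δ ≈ 0.644.
p = a·p₁ + b·p₂ ≈ (-0.400, 0.569, 0.718); φ = arcsin(p_z) ≈ 45.91°, λ = atan2(p_y, p_x) ≈ 125.09°.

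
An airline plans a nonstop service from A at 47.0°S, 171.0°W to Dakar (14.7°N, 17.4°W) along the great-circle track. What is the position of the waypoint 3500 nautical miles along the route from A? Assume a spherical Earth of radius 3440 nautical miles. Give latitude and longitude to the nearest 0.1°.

≈ 53.9°S, 71.6°W

From cos δ = sin φ₁ sin φ₂ + cos φ₁ cos φ₂ cos Δλ, the central angle is δ ≈ 2.460 rad (140.9°). The total great-circle distance is δ·R ≈ 2.460 × 3440 ≈ 8462 nmi, so the target fraction is f = 3500/8462 ≈ 0.414.
Interpolate at f ≈ 0.414 with slerp weights a = sin((1−f)δ)/sin δ ≈ 1.574, b = sin(fδ)/sin δ ≈ 1.350.
p = a·p₁ + b·p₂ ≈ (0.186, -0.558, -0.808); φ = arcsin(p_z) ≈ -53.94°, λ = atan2(p_y, p_x) ≈ -71.58°.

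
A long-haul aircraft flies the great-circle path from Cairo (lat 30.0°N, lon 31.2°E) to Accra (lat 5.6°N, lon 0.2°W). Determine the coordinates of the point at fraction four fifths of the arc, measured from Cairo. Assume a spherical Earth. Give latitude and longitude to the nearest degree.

≈ lat 11°N, lon 5°E

Write both endpoints as unit vectors p₁, p₂ with components (cos φ cos λ, cos φ sin λ, sin φ).
The central angle between the endpoints is δ = arccos(p₁·p₂) ≈ 0.669 rad (38.3°).
Interpolate at f = 4/5 with slerp weights a = sin((1−f)δ)/sin δ ≈ 0.215, b = sin(fδ)/sin δ ≈ 0.822.
p = a·p₁ + b·p₂ ≈ (0.978, 0.094, 0.188); φ = arcsin(p_z) ≈ 10.82°, λ = atan2(p_y, p_x) ≈ 5.47°.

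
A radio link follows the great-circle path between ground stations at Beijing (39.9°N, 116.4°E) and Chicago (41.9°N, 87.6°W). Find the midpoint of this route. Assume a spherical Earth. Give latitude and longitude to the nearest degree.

Write both endpoints as unit vectors p₁, p₂ with components (cos φ cos λ, cos φ sin λ, sin φ).
The central angle between the endpoints is δ = arccos(p₁·p₂) ≈ 1.664 rad (95.4°).
Interpolate at f = 1/2 with slerp weights a = sin((1−f)δ)/sin δ ≈ 0.743, b = sin(fδ)/sin δ ≈ 0.743.
p = a·p₁ + b·p₂ ≈ (-0.230, -0.042, 0.972); φ = arcsin(p_z) ≈ 76.47°, λ = atan2(p_y, p_x) ≈ -169.67°.

≈ 76°N, 170°W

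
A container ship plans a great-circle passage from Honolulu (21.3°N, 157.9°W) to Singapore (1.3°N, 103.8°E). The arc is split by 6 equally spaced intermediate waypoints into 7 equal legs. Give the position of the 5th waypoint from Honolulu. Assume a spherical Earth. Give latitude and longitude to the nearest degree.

Write both endpoints as unit vectors p₁, p₂ with components (cos φ cos λ, cos φ sin λ, sin φ).
The central angle between the endpoints is δ = arccos(p₁·p₂) ≈ 1.697 rad (97.3°).
Interpolate at f = 5/7 with slerp weights a = sin((1−f)δ)/sin δ ≈ 0.470, b = sin(fδ)/sin δ ≈ 0.944.
p = a·p₁ + b·p₂ ≈ (-0.631, 0.752, 0.192); φ = arcsin(p_z) ≈ 11.08°, λ = atan2(p_y, p_x) ≈ 130.00°.

≈ 11°N, 130°E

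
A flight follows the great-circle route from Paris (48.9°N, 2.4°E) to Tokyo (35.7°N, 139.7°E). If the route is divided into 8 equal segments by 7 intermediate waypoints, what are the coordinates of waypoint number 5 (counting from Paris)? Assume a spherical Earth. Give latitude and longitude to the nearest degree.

Write both endpoints as unit vectors p₁, p₂ with components (cos φ cos λ, cos φ sin λ, sin φ).
The central angle between the endpoints is δ = arccos(p₁·p₂) ≈ 1.523 rad (87.3°).
Interpolate at f = 5/8 with slerp weights a = sin((1−f)δ)/sin δ ≈ 0.541, b = sin(fδ)/sin δ ≈ 0.816.
p = a·p₁ + b·p₂ ≈ (-0.150, 0.443, 0.884); φ = arcsin(p_z) ≈ 62.11°, λ = atan2(p_y, p_x) ≈ 108.65°.

≈ 62°N, 109°E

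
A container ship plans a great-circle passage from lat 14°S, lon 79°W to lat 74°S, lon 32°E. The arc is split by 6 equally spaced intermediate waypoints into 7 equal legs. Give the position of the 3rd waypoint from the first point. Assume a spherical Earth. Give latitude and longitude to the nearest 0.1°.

Write both endpoints as unit vectors p₁, p₂ with components (cos φ cos λ, cos φ sin λ, sin φ).
The central angle between the endpoints is δ = arccos(p₁·p₂) ≈ 1.434 rad (82.1°).
Interpolate at f = 3/7 with slerp weights a = sin((1−f)δ)/sin δ ≈ 0.738, b = sin(fδ)/sin δ ≈ 0.582.
p = a·p₁ + b·p₂ ≈ (0.273, -0.617, -0.738); φ = arcsin(p_z) ≈ -47.55°, λ = atan2(p_y, p_x) ≈ -66.18°.

≈ lat 47.5°S, lon 66.2°W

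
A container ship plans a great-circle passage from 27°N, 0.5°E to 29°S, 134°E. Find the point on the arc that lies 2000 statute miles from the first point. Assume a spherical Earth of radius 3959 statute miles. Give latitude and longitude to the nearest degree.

Convert each endpoint to a unit vector on the sphere (x = cos φ cos λ, y = cos φ sin λ, z = sin φ).
The central angle between the endpoints is δ = arccos(p₁·p₂) ≈ 2.429 rad (139.2°). The total great-circle distance is δ·R ≈ 2.429 × 3959 ≈ 9616 mi, so the target fraction is f = 2000/9616 ≈ 0.208.
Interpolate at f ≈ 0.208 with slerp weights a = sin((1−f)δ)/sin δ ≈ 1.435, b = sin(fδ)/sin δ ≈ 0.740.
p = a·p₁ + b·p₂ ≈ (0.829, 0.477, 0.293); φ = arcsin(p_z) ≈ 17.02°, λ = atan2(p_y, p_x) ≈ 29.91°.

≈ 17°N, 30°E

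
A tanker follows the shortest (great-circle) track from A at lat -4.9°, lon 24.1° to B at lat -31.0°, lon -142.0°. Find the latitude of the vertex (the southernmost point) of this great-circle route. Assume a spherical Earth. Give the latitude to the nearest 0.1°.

≈ -70.7°

The great circle lies in the plane with unit normal n̂ = (p₁ × p₂)/|p₁ × p₂|.
Here n̂_z ≈ -0.331; the vertex latitude is φ_max = arccos|n̂_z| ≈ 70.7°.
Check via Clairaut: cos φ_max = |cos φ₁| · sin C = cos(4.9°)·sin(160.6°) ≈ 0.331, again giving ≈ 70.7°.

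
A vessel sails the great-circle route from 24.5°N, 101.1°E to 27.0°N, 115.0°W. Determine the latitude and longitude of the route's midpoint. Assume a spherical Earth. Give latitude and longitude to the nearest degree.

Write both endpoints as unit vectors p₁, p₂ with components (cos φ cos λ, cos φ sin λ, sin φ).
The central angle between the endpoints is δ = arccos(p₁·p₂) ≈ 2.057 rad (117.8°).
Interpolate at f = 1/2 with slerp weights a = sin((1−f)δ)/sin δ ≈ 0.968, b = sin(fδ)/sin δ ≈ 0.968.
p = a·p₁ + b·p₂ ≈ (-0.534, 0.083, 0.841); φ = arcsin(p_z) ≈ 57.27°, λ = atan2(p_y, p_x) ≈ 171.20°.

≈ 57°N, 171°E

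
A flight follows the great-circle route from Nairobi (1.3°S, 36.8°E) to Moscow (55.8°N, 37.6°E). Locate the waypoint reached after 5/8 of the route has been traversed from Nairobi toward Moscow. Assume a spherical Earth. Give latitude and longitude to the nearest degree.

Convert each endpoint to a unit vector on the sphere (x = cos φ cos λ, y = cos φ sin λ, z = sin φ).
The central angle between the endpoints is δ = arccos(p₁·p₂) ≈ 0.997 rad (57.1°).
Interpolate at f = 5/8 with slerp weights a = sin((1−f)δ)/sin δ ≈ 0.435, b = sin(fδ)/sin δ ≈ 0.695.
p = a·p₁ + b·p₂ ≈ (0.658, 0.499, 0.565); φ = arcsin(p_z) ≈ 34.39°, λ = atan2(p_y, p_x) ≈ 37.18°.

≈ 34°N, 37°E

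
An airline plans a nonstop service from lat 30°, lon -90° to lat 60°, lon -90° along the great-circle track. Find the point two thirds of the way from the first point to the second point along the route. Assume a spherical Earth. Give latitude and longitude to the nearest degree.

Convert each endpoint to a unit vector on the sphere (x = cos φ cos λ, y = cos φ sin λ, z = sin φ).
The central angle between the endpoints is δ = arccos(p₁·p₂) ≈ 0.524 rad (30.0°).
Interpolate at f = 2/3 with slerp weights a = sin((1−f)δ)/sin δ ≈ 0.347, b = sin(fδ)/sin δ ≈ 0.684.
p = a·p₁ + b·p₂ ≈ (0.000, -0.643, 0.766); φ = arcsin(p_z) ≈ 50.00°, λ = atan2(p_y, p_x) ≈ -90.00°.

≈ lat 50°, lon -90°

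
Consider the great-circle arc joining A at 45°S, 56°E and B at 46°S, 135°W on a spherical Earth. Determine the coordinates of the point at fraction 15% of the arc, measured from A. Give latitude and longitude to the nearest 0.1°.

≈ 58.1°S, 59.3°E

From cos δ = sin φ₁ sin φ₂ + cos φ₁ cos φ₂ cos Δλ, the central angle is δ ≈ 1.544 rad (88.5°).
Interpolate at f = 0.15 with slerp weights a = sin((1−f)δ)/sin δ ≈ 0.967, b = sin(fδ)/sin δ ≈ 0.230.
p = a·p₁ + b·p₂ ≈ (0.270, 0.454, -0.849); φ = arcsin(p_z) ≈ -58.12°, λ = atan2(p_y, p_x) ≈ 59.30°.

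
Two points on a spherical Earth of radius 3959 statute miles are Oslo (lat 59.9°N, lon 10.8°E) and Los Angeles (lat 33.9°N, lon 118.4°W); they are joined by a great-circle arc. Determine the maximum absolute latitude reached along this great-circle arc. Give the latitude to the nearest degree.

The great circle lies in the plane with unit normal n̂ = (p₁ × p₂)/|p₁ × p₂|.
Here n̂_z ≈ -0.331; the vertex latitude is φ_max = arccos|n̂_z| ≈ 70.7°.
Check via Clairaut: cos φ_max = |cos φ₁| · sin C = cos(59.9°)·sin(41.2°) ≈ 0.331, again giving ≈ 70.7°.

≈ 71°N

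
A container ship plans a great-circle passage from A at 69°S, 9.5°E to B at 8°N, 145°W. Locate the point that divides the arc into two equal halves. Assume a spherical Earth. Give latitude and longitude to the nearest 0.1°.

≈ 49.3°S, 132.0°W

Convert each endpoint to a unit vector on the sphere (x = cos φ cos λ, y = cos φ sin λ, z = sin φ).
The central angle between the endpoints is δ = arccos(p₁·p₂) ≈ 2.038 rad (116.8°).
Interpolate at f = 1/2 with slerp weights a = sin((1−f)δ)/sin δ ≈ 0.954, b = sin(fδ)/sin δ ≈ 0.954.
p = a·p₁ + b·p₂ ≈ (-0.437, -0.485, -0.758); φ = arcsin(p_z) ≈ -49.25°, λ = atan2(p_y, p_x) ≈ -131.97°.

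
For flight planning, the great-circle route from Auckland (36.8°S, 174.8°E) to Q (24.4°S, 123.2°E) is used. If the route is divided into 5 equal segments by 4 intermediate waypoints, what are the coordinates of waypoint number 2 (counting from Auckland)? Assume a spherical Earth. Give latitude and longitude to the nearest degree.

Convert each endpoint to a unit vector on the sphere (x = cos φ cos λ, y = cos φ sin λ, z = sin φ).
The central angle between the endpoints is δ = arccos(p₁·p₂) ≈ 0.795 rad (45.5°).
Interpolate at f = 2/5 with slerp weights a = sin((1−f)δ)/sin δ ≈ 0.643, b = sin(fδ)/sin δ ≈ 0.438.
p = a·p₁ + b·p₂ ≈ (-0.731, 0.380, -0.566); φ = arcsin(p_z) ≈ -34.48°, λ = atan2(p_y, p_x) ≈ 152.51°.

≈ (34°S, 153°E)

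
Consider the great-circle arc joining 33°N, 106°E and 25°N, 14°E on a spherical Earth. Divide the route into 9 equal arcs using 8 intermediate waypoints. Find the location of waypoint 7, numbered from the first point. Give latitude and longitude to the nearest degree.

≈ 33°N, 32°E

Write both endpoints as unit vectors p₁, p₂ with components (cos φ cos λ, cos φ sin λ, sin φ).
The central angle between the endpoints is δ = arccos(p₁·p₂) ≈ 1.366 rad (78.2°).
Interpolate at f = 7/9 with slerp weights a = sin((1−f)δ)/sin δ ≈ 0.305, b = sin(fδ)/sin δ ≈ 0.892.
p = a·p₁ + b·p₂ ≈ (0.714, 0.442, 0.543); φ = arcsin(p_z) ≈ 32.91°, λ = atan2(p_y, p_x) ≈ 31.74°.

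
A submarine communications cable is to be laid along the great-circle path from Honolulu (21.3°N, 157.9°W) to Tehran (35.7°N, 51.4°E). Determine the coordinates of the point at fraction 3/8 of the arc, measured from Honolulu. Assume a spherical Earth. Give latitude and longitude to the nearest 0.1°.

≈ 57.1°N, 167.7°E

Convert each endpoint to a unit vector on the sphere (x = cos φ cos λ, y = cos φ sin λ, z = sin φ).
The central angle between the endpoints is δ = arccos(p₁·p₂) ≈ 2.035 rad (116.6°).
Interpolate at f = 3/8 with slerp weights a = sin((1−f)δ)/sin δ ≈ 1.069, b = sin(fδ)/sin δ ≈ 0.773.
p = a·p₁ + b·p₂ ≈ (-0.531, 0.116, 0.839); φ = arcsin(p_z) ≈ 57.08°, λ = atan2(p_y, p_x) ≈ 167.68°.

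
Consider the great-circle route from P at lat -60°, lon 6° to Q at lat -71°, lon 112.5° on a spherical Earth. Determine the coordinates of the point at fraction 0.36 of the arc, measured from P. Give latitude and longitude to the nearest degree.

Convert each endpoint to a unit vector on the sphere (x = cos φ cos λ, y = cos φ sin λ, z = sin φ).
The central angle between the endpoints is δ = arccos(p₁·p₂) ≈ 0.688 rad (39.4°).
Interpolate at f = 0.36 with slerp weights a = sin((1−f)δ)/sin δ ≈ 0.671, b = sin(fδ)/sin δ ≈ 0.386.
p = a·p₁ + b·p₂ ≈ (0.286, 0.151, -0.946); φ = arcsin(p_z) ≈ -71.14°, λ = atan2(p_y, p_x) ≈ 27.89°.

≈ lat -71°, lon 28°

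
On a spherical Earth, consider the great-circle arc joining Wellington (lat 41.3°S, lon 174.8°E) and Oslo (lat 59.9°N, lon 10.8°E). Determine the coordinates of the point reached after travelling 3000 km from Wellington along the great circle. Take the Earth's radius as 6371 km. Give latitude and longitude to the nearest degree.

The haversine formula gives a central angle δ ≈ 2.774 rad (158.9°) between the endpoints. The total great-circle distance is δ·R ≈ 2.774 × 6371 ≈ 17673 km, so the target fraction is f = 3000/17673 ≈ 0.170.
Interpolate at f ≈ 0.170 with slerp weights a = sin((1−f)δ)/sin δ ≈ 2.069, b = sin(fδ)/sin δ ≈ 1.262.
p = a·p₁ + b·p₂ ≈ (-0.926, 0.259, -0.274); φ = arcsin(p_z) ≈ -15.88°, λ = atan2(p_y, p_x) ≈ 164.35°.

≈ lat 16°S, lon 164°E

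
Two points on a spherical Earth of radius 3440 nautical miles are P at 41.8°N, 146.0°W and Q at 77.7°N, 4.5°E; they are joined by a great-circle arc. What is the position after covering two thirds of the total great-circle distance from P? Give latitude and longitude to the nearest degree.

Write both endpoints as unit vectors p₁, p₂ with components (cos φ cos λ, cos φ sin λ, sin φ).
The central angle between the endpoints is δ = arccos(p₁·p₂) ≈ 1.032 rad (59.1°).
Interpolate at f = 2/3 with slerp weights a = sin((1−f)δ)/sin δ ≈ 0.393, b = sin(fδ)/sin δ ≈ 0.740.
p = a·p₁ + b·p₂ ≈ (-0.086, -0.151, 0.985); φ = arcsin(p_z) ≈ 79.98°, λ = atan2(p_y, p_x) ≈ -119.51°.

≈ 80°N, 120°W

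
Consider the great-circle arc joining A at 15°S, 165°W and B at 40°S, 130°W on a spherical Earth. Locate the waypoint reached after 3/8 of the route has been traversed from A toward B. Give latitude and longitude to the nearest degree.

≈ 25°S, 154°W

Write both endpoints as unit vectors p₁, p₂ with components (cos φ cos λ, cos φ sin λ, sin φ).
The central angle between the endpoints is δ = arccos(p₁·p₂) ≈ 0.688 rad (39.4°).
Interpolate at f = 3/8 with slerp weights a = sin((1−f)δ)/sin δ ≈ 0.657, b = sin(fδ)/sin δ ≈ 0.402.
p = a·p₁ + b·p₂ ≈ (-0.810, -0.400, -0.428); φ = arcsin(p_z) ≈ -25.35°, λ = atan2(p_y, p_x) ≈ -153.73°.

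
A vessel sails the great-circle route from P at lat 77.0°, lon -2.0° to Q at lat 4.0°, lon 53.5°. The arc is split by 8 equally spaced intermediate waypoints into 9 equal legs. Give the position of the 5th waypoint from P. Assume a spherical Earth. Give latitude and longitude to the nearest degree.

≈ lat 38°, lon 46°

The haversine formula gives a central angle δ ≈ 1.374 rad (78.8°) between the endpoints.
Interpolate at f = 5/9 with slerp weights a = sin((1−f)δ)/sin δ ≈ 0.585, b = sin(fδ)/sin δ ≈ 0.705.
p = a·p₁ + b·p₂ ≈ (0.550, 0.561, 0.619); φ = arcsin(p_z) ≈ 38.24°, λ = atan2(p_y, p_x) ≈ 45.57°.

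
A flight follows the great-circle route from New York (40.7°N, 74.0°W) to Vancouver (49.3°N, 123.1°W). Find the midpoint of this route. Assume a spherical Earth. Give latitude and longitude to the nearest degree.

From cos δ = sin φ₁ sin φ₂ + cos φ₁ cos φ₂ cos Δλ, the central angle is δ ≈ 0.613 rad (35.1°).
Interpolate at f = 1/2 with slerp weights a = sin((1−f)δ)/sin δ ≈ 0.524, b = sin(fδ)/sin δ ≈ 0.524.
p = a·p₁ + b·p₂ ≈ (-0.077, -0.669, 0.740); φ = arcsin(p_z) ≈ 47.69°, λ = atan2(p_y, p_x) ≈ -96.58°.

≈ 48°N, 97°W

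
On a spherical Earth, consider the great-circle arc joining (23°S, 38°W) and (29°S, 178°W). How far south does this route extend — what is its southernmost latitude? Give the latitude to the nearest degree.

The great circle lies in the plane with unit normal n̂ = (p₁ × p₂)/|p₁ × p₂|.
Here n̂_z ≈ -0.572; the vertex latitude is φ_max = arccos|n̂_z| ≈ 55.1°.
Check via Clairaut: cos φ_max = |cos φ₁| · sin C = cos(23.0°)·sin(141.6°) ≈ 0.572, again giving ≈ 55.1°.

≈ 55°S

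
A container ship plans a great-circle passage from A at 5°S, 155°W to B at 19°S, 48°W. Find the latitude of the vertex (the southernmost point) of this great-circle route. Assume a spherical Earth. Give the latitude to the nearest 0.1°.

The great circle lies in the plane with unit normal n̂ = (p₁ × p₂)/|p₁ × p₂|.
Here n̂_z ≈ +0.930; the vertex latitude is φ_max = arccos|n̂_z| ≈ 21.6°.
Check via Clairaut: cos φ_max = |cos φ₁| · sin C = cos(5.0°)·sin(111.1°) ≈ 0.930, again giving ≈ 21.6°.

≈ 21.6°S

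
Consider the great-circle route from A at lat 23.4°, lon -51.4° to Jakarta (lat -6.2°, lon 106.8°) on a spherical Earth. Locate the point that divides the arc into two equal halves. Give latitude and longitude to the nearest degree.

≈ lat 38°, lon 39°

From cos δ = sin φ₁ sin φ₂ + cos φ₁ cos φ₂ cos Δλ, the central angle is δ ≈ 2.668 rad (152.9°).
Interpolate at f = 1/2 with slerp weights a = sin((1−f)δ)/sin δ ≈ 2.132, b = sin(fδ)/sin δ ≈ 2.132.
p = a·p₁ + b·p₂ ≈ (0.608, 0.500, 0.617); φ = arcsin(p_z) ≈ 38.06°, λ = atan2(p_y, p_x) ≈ 39.42°.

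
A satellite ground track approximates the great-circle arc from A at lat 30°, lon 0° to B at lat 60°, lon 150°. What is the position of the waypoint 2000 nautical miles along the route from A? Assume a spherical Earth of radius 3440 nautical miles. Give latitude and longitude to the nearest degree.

Write both endpoints as unit vectors p₁, p₂ with components (cos φ cos λ, cos φ sin λ, sin φ).
The central angle between the endpoints is δ = arccos(p₁·p₂) ≈ 1.513 rad (86.7°). The total great-circle distance is δ·R ≈ 1.513 × 3440 ≈ 5204 nmi, so the target fraction is f = 2000/5204 ≈ 0.384.
Interpolate at f ≈ 0.384 with slerp weights a = sin((1−f)δ)/sin δ ≈ 0.804, b = sin(fδ)/sin δ ≈ 0.550.
p = a·p₁ + b·p₂ ≈ (0.458, 0.138, 0.878); φ = arcsin(p_z) ≈ 61.44°, λ = atan2(p_y, p_x) ≈ 16.72°.

≈ lat 61°, lon 17°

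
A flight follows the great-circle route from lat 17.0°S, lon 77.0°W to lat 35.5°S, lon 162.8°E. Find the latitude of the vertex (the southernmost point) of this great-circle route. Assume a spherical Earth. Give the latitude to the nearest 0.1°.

The great circle lies in the plane with unit normal n̂ = (p₁ × p₂)/|p₁ × p₂|.
Here n̂_z ≈ -0.690; the vertex latitude is φ_max = arccos|n̂_z| ≈ 46.4°.
Check via Clairaut: cos φ_max = |cos φ₁| · sin C = cos(17.0°)·sin(133.8°) ≈ 0.690, again giving ≈ 46.4°.

≈ 46.4°S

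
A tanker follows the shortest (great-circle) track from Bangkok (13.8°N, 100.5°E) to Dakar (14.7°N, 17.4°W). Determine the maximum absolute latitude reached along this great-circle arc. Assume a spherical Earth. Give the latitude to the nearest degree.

≈ 26°N

The great circle lies in the plane with unit normal n̂ = (p₁ × p₂)/|p₁ × p₂|.
Here n̂_z ≈ -0.897; the vertex latitude is φ_max = arccos|n̂_z| ≈ 26.2°.
Check via Clairaut: cos φ_max = |cos φ₁| · sin C = cos(13.8°)·sin(67.5°) ≈ 0.897, again giving ≈ 26.2°.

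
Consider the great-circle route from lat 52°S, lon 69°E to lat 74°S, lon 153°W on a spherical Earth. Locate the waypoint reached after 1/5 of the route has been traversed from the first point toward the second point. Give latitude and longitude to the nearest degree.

Write both endpoints as unit vectors p₁, p₂ with components (cos φ cos λ, cos φ sin λ, sin φ).
The central angle between the endpoints is δ = arccos(p₁·p₂) ≈ 0.887 rad (50.8°).
Interpolate at f = 1/5 with slerp weights a = sin((1−f)δ)/sin δ ≈ 0.841, b = sin(fδ)/sin δ ≈ 0.228.
p = a·p₁ + b·p₂ ≈ (0.130, 0.455, -0.881); φ = arcsin(p_z) ≈ -61.79°, λ = atan2(p_y, p_x) ≈ 74.10°.

≈ lat 62°S, lon 74°E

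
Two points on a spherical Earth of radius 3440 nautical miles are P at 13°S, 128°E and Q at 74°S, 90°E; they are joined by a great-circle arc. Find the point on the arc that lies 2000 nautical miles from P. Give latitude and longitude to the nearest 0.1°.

≈ 45.5°S, 119.5°E

Convert each endpoint to a unit vector on the sphere (x = cos φ cos λ, y = cos φ sin λ, z = sin φ).
The central angle between the endpoints is δ = arccos(p₁·p₂) ≈ 1.129 rad (64.7°). The total great-circle distance is δ·R ≈ 1.129 × 3440 ≈ 3883 nmi, so the target fraction is f = 2000/3883 ≈ 0.515.
Interpolate at f ≈ 0.515 with slerp weights a = sin((1−f)δ)/sin δ ≈ 0.576, b = sin(fδ)/sin δ ≈ 0.608.
p = a·p₁ + b·p₂ ≈ (-0.345, 0.610, -0.714); φ = arcsin(p_z) ≈ -45.53°, λ = atan2(p_y, p_x) ≈ 119.54°.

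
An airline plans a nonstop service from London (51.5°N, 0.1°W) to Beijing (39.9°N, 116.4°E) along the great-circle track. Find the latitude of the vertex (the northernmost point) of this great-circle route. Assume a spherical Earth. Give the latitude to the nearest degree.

≈ 63°N

The great circle lies in the plane with unit normal n̂ = (p₁ × p₂)/|p₁ × p₂|.
Here n̂_z ≈ +0.446; the vertex latitude is φ_max = arccos|n̂_z| ≈ 63.5°.
Check via Clairaut: cos φ_max = |cos φ₁| · sin C = cos(51.5°)·sin(45.8°) ≈ 0.446, again giving ≈ 63.5°.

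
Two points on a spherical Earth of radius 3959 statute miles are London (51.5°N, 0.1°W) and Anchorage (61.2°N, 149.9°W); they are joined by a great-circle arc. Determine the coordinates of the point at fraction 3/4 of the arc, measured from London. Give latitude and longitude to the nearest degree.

≈ (75°N, 127°W)

Write both endpoints as unit vectors p₁, p₂ with components (cos φ cos λ, cos φ sin λ, sin φ).
The central angle between the endpoints is δ = arccos(p₁·p₂) ≈ 1.130 rad (64.7°).
Interpolate at f = 3/4 with slerp weights a = sin((1−f)δ)/sin δ ≈ 0.308, b = sin(fδ)/sin δ ≈ 0.829.
p = a·p₁ + b·p₂ ≈ (-0.154, -0.201, 0.968); φ = arcsin(p_z) ≈ 75.37°, λ = atan2(p_y, p_x) ≈ -127.44°.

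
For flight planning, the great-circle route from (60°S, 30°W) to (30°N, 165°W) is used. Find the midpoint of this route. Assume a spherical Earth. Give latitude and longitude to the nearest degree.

Write both endpoints as unit vectors p₁, p₂ with components (cos φ cos λ, cos φ sin λ, sin φ).
The central angle between the endpoints is δ = arccos(p₁·p₂) ≈ 2.403 rad (137.7°).
Interpolate at f = 1/2 with slerp weights a = sin((1−f)δ)/sin δ ≈ 1.385, b = sin(fδ)/sin δ ≈ 1.385.
p = a·p₁ + b·p₂ ≈ (-0.559, -0.657, -0.507); φ = arcsin(p_z) ≈ -30.45°, λ = atan2(p_y, p_x) ≈ -130.40°.

≈ (30°S, 130°W)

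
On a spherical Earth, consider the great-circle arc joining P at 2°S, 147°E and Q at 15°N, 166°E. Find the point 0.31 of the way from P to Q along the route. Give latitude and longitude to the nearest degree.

≈ 3°N, 153°E

The haversine formula gives a central angle δ ≈ 0.442 rad (25.3°) between the endpoints.
Interpolate at f = 0.31 with slerp weights a = sin((1−f)δ)/sin δ ≈ 0.702, b = sin(fδ)/sin δ ≈ 0.319.
p = a·p₁ + b·p₂ ≈ (-0.888, 0.457, 0.058); φ = arcsin(p_z) ≈ 3.33°, λ = atan2(p_y, p_x) ≈ 152.77°.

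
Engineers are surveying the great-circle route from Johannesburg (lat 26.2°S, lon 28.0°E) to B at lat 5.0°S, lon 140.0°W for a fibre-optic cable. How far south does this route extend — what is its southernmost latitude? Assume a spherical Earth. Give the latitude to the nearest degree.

≈ 70°S

The great circle lies in the plane with unit normal n̂ = (p₁ × p₂)/|p₁ × p₂|.
Here n̂_z ≈ -0.339; the vertex latitude is φ_max = arccos|n̂_z| ≈ 70.2°.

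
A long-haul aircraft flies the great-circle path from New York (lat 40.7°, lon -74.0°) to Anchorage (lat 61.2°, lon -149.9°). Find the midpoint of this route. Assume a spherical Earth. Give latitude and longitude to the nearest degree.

Convert each endpoint to a unit vector on the sphere (x = cos φ cos λ, y = cos φ sin λ, z = sin φ).
The central angle between the endpoints is δ = arccos(p₁·p₂) ≈ 0.849 rad (48.7°).
Interpolate at f = 1/2 with slerp weights a = sin((1−f)δ)/sin δ ≈ 0.549, b = sin(fδ)/sin δ ≈ 0.549.
p = a·p₁ + b·p₂ ≈ (-0.114, -0.532, 0.839); φ = arcsin(p_z) ≈ 57.00°, λ = atan2(p_y, p_x) ≈ -102.09°.

≈ lat 57°, lon -102°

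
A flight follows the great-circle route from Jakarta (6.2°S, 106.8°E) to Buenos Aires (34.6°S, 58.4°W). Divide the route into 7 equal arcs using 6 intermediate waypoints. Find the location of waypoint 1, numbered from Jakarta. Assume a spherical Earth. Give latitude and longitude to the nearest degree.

Write both endpoints as unit vectors p₁, p₂ with components (cos φ cos λ, cos φ sin λ, sin φ).
The central angle between the endpoints is δ = arccos(p₁·p₂) ≈ 2.389 rad (136.9°).
Interpolate at f = 1/7 with slerp weights a = sin((1−f)δ)/sin δ ≈ 1.300, b = sin(fδ)/sin δ ≈ 0.490.
p = a·p₁ + b·p₂ ≈ (-0.162, 0.894, -0.418); φ = arcsin(p_z) ≈ -24.73°, λ = atan2(p_y, p_x) ≈ 100.29°.

≈ (25°S, 100°E)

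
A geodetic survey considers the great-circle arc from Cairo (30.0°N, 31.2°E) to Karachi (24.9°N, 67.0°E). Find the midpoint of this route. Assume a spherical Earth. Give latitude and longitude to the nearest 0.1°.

≈ (28.6°N, 49.5°E)

Convert each endpoint to a unit vector on the sphere (x = cos φ cos λ, y = cos φ sin λ, z = sin φ).
The central angle between the endpoints is δ = arccos(p₁·p₂) ≈ 0.559 rad (32.0°).
Interpolate at f = 1/2 with slerp weights a = sin((1−f)δ)/sin δ ≈ 0.520, b = sin(fδ)/sin δ ≈ 0.520.
p = a·p₁ + b·p₂ ≈ (0.570, 0.668, 0.479); φ = arcsin(p_z) ≈ 28.63°, λ = atan2(p_y, p_x) ≈ 49.53°.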